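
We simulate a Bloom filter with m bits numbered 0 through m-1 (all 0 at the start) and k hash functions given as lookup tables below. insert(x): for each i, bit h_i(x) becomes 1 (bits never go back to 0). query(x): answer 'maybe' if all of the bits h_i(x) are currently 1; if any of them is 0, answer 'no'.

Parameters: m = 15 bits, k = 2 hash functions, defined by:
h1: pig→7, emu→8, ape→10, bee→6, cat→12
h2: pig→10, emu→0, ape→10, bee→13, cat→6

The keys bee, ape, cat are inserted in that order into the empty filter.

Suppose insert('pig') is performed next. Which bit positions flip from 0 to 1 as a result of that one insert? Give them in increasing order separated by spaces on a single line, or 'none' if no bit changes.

Answer: 7

Derivation:
Start: bits=000000000000000
After insert 'bee': sets bits 6 13 -> bits=000000100000010
After insert 'ape': sets bits 10 -> bits=000000100010010
After insert 'cat': sets bits 6 12 -> bits=000000100010110
insert 'pig' would touch bits 7 10; currently bit7=0, bit10=1
Bits that are 0 among those (would change 0->1): 7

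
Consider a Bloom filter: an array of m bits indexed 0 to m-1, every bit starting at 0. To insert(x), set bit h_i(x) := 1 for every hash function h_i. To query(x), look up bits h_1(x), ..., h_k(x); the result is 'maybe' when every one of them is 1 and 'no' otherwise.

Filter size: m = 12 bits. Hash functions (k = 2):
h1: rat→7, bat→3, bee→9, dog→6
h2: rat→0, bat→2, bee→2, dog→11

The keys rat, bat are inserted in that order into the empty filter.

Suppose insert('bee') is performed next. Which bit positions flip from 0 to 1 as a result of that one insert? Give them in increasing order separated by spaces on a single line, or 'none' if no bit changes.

Answer: 9

Derivation:
Start: bits=000000000000
After insert 'rat': sets bits 0 7 -> bits=100000010000
After insert 'bat': sets bits 2 3 -> bits=101100010000
insert 'bee' would touch bits 2 9; currently bit2=1, bit9=0
Bits that are 0 among those (would change 0->1): 9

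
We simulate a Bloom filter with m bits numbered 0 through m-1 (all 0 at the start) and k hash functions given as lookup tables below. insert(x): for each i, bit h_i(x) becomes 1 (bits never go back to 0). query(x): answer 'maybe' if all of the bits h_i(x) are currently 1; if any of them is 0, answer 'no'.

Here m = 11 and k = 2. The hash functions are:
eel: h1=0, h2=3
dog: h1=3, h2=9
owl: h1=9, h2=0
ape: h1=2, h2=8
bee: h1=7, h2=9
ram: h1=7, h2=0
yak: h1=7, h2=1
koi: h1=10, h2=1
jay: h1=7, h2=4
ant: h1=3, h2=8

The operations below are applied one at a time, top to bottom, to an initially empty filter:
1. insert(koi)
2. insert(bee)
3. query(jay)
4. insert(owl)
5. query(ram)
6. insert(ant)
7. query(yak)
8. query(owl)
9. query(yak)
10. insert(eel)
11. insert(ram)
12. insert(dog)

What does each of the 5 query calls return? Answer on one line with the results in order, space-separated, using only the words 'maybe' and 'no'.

Answer: no maybe maybe maybe maybe

Derivation:
Start: bits=00000000000
Op 1: insert koi -> sets bits 1 10 -> bits=01000000001
Op 2: insert bee -> sets bits 7 9 -> bits=01000001011
Op 3: query jay -> checks bit4=0, bit7=1 (has a 0) -> no
Op 4: insert owl -> sets bits 0 9 -> bits=11000001011
Op 5: query ram -> checks bit0=1, bit7=1 (all 1) -> maybe
Op 6: insert ant -> sets bits 3 8 -> bits=11010001111
Op 7: query yak -> checks bit1=1, bit7=1 (all 1) -> maybe
Op 8: query owl -> checks bit0=1, bit9=1 (all 1) -> maybe
Op 9: query yak -> checks bit1=1, bit7=1 (all 1) -> maybe
Op 10: insert eel -> sets bits 0 3 -> bits=11010001111
Op 11: insert ram -> sets bits 0 7 -> bits=11010001111
Op 12: insert dog -> sets bits 3 9 -> bits=11010001111
Query results in order: no maybe maybe maybe maybe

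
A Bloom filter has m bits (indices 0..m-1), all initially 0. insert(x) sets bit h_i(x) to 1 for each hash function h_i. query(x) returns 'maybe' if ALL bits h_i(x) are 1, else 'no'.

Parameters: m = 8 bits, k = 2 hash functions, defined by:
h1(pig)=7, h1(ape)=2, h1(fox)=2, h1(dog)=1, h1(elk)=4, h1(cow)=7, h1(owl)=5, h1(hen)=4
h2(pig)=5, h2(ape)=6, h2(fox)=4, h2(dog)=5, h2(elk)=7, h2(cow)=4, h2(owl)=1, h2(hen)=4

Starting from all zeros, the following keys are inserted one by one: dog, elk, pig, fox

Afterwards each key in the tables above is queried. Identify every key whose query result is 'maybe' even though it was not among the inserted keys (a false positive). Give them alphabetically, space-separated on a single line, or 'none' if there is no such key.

Answer: cow hen owl

Derivation:
Start: bits=00000000
After insert 'dog': sets bits 1 5 -> bits=01000100
After insert 'elk': sets bits 4 7 -> bits=01001101
After insert 'pig': sets bits 5 7 -> bits=01001101
After insert 'fox': sets bits 2 4 -> bits=01101101
Not inserted: ape cow hen owl — query each against bits=01101101:
query ape: checks bit2=1, bit6=0 (has a 0) -> no => not a false positive
query cow: checks bit4=1, bit7=1 (all 1) -> maybe => FALSE POSITIVE
query hen: checks bit4=1 (all 1) -> maybe => FALSE POSITIVE
query owl: checks bit1=1, bit5=1 (all 1) -> maybe => FALSE POSITIVE
False positives (alphabetical): cow hen owl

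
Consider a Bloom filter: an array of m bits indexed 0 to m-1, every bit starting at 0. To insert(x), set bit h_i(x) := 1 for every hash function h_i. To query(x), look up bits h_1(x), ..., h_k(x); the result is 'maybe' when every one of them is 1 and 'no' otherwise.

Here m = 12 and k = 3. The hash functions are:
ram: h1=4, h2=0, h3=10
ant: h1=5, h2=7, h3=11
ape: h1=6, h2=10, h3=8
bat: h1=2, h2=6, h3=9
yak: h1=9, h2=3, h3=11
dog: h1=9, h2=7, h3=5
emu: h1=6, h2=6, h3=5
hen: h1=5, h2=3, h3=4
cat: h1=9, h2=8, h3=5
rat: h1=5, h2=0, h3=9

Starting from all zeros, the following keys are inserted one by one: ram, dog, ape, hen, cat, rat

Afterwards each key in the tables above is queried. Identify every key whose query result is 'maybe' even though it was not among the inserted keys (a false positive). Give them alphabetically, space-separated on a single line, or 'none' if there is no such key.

Start: bits=000000000000
After insert 'ram': sets bits 0 4 10 -> bits=100010000010
After insert 'dog': sets bits 5 7 9 -> bits=100011010110
After insert 'ape': sets bits 6 8 10 -> bits=100011111110
After insert 'hen': sets bits 3 4 5 -> bits=100111111110
After insert 'cat': sets bits 5 8 9 -> bits=100111111110
After insert 'rat': sets bits 0 5 9 -> bits=100111111110
Not inserted: ant bat emu yak — query each against bits=100111111110:
query ant: checks bit5=1, bit7=1, bit11=0 (has a 0) -> no => not a false positive
query bat: checks bit2=0, bit6=1, bit9=1 (has a 0) -> no => not a false positive
query emu: checks bit5=1, bit6=1 (all 1) -> maybe => FALSE POSITIVE
query yak: checks bit3=1, bit9=1, bit11=0 (has a 0) -> no => not a false positive
False positives (alphabetical): emu

Answer: emu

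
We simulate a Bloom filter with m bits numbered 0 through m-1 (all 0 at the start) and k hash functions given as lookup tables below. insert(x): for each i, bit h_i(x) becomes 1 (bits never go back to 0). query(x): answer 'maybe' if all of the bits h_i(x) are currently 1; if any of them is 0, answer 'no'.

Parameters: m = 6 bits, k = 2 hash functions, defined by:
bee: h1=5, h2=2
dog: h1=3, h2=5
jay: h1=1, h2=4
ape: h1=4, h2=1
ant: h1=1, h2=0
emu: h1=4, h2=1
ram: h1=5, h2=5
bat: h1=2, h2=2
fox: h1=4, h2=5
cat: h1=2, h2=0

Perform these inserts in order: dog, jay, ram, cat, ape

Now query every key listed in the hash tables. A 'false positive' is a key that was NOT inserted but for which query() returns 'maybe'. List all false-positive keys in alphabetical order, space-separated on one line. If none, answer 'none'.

Answer: ant bat bee emu fox

Derivation:
Start: bits=000000
After insert 'dog': sets bits 3 5 -> bits=000101
After insert 'jay': sets bits 1 4 -> bits=010111
After insert 'ram': sets bits 5 -> bits=010111
After insert 'cat': sets bits 0 2 -> bits=111111
After insert 'ape': sets bits 1 4 -> bits=111111
Not inserted: ant bat bee emu fox — query each against bits=111111:
query ant: checks bit0=1, bit1=1 (all 1) -> maybe => FALSE POSITIVE
query bat: checks bit2=1 (all 1) -> maybe => FALSE POSITIVE
query bee: checks bit2=1, bit5=1 (all 1) -> maybe => FALSE POSITIVE
query emu: checks bit1=1, bit4=1 (all 1) -> maybe => FALSE POSITIVE
query fox: checks bit4=1, bit5=1 (all 1) -> maybe => FALSE POSITIVE
False positives (alphabetical): ant bat bee emu fox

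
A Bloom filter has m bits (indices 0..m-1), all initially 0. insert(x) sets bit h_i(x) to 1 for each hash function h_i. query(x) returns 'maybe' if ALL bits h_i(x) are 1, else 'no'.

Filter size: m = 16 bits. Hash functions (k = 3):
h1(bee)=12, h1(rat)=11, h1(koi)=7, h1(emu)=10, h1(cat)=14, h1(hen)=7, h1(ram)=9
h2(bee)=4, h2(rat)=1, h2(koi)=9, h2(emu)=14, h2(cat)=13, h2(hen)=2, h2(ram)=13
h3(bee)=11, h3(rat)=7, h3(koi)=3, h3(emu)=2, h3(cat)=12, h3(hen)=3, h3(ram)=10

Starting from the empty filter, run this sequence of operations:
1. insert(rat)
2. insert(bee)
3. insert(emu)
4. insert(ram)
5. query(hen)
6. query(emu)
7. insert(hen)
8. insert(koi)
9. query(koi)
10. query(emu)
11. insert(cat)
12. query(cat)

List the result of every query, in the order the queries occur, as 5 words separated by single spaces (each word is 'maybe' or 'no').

Answer: no maybe maybe maybe maybe

Derivation:
Start: bits=0000000000000000
Op 1: insert rat -> sets bits 1 7 11 -> bits=0100000100010000
Op 2: insert bee -> sets bits 4 11 12 -> bits=0100100100011000
Op 3: insert emu -> sets bits 2 10 14 -> bits=0110100100111010
Op 4: insert ram -> sets bits 9 10 13 -> bits=0110100101111110
Op 5: query hen -> checks bit2=1, bit3=0, bit7=1 (has a 0) -> no
Op 6: query emu -> checks bit2=1, bit10=1, bit14=1 (all 1) -> maybe
Op 7: insert hen -> sets bits 2 3 7 -> bits=0111100101111110
Op 8: insert koi -> sets bits 3 7 9 -> bits=0111100101111110
Op 9: query koi -> checks bit3=1, bit7=1, bit9=1 (all 1) -> maybe
Op 10: query emu -> checks bit2=1, bit10=1, bit14=1 (all 1) -> maybe
Op 11: insert cat -> sets bits 12 13 14 -> bits=0111100101111110
Op 12: query cat -> checks bit12=1, bit13=1, bit14=1 (all 1) -> maybe
Query results in order: no maybe maybe maybe maybe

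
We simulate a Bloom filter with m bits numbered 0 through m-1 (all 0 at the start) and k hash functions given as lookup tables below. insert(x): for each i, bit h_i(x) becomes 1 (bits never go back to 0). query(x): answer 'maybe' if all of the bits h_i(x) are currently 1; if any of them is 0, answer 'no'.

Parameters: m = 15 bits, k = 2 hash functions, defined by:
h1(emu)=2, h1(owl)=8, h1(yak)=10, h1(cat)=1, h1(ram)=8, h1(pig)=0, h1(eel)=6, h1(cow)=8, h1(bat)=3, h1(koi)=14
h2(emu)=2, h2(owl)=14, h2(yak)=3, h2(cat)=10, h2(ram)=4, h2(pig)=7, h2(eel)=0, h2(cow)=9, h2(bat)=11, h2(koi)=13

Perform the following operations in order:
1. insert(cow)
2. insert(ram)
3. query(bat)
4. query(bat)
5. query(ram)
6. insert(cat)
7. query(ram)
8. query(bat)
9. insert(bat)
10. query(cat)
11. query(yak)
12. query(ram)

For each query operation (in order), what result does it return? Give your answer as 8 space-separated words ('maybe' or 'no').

Start: bits=000000000000000
Op 1: insert cow -> sets bits 8 9 -> bits=000000001100000
Op 2: insert ram -> sets bits 4 8 -> bits=000010001100000
Op 3: query bat -> checks bit3=0, bit11=0 (has a 0) -> no
Op 4: query bat -> checks bit3=0, bit11=0 (has a 0) -> no
Op 5: query ram -> checks bit4=1, bit8=1 (all 1) -> maybe
Op 6: insert cat -> sets bits 1 10 -> bits=010010001110000
Op 7: query ram -> checks bit4=1, bit8=1 (all 1) -> maybe
Op 8: query bat -> checks bit3=0, bit11=0 (has a 0) -> no
Op 9: insert bat -> sets bits 3 11 -> bits=010110001111000
Op 10: query cat -> checks bit1=1, bit10=1 (all 1) -> maybe
Op 11: query yak -> checks bit3=1, bit10=1 (all 1) -> maybe
Op 12: query ram -> checks bit4=1, bit8=1 (all 1) -> maybe
Query results in order: no no maybe maybe no maybe maybe maybe

Answer: no no maybe maybe no maybe maybe maybe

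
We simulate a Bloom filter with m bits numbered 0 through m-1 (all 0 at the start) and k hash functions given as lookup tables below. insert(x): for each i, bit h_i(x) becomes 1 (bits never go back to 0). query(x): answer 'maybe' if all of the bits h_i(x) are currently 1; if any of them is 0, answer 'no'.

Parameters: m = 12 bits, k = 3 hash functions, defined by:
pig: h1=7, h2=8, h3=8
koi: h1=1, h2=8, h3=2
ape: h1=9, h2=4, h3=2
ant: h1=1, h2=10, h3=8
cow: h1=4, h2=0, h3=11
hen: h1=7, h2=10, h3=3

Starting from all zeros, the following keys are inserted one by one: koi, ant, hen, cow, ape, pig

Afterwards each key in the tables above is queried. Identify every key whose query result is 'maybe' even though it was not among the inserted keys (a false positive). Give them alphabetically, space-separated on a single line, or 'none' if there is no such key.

Answer: none

Derivation:
Start: bits=000000000000
After insert 'koi': sets bits 1 2 8 -> bits=011000001000
After insert 'ant': sets bits 1 8 10 -> bits=011000001010
After insert 'hen': sets bits 3 7 10 -> bits=011100011010
After insert 'cow': sets bits 0 4 11 -> bits=111110011011
After insert 'ape': sets bits 2 4 9 -> bits=111110011111
After insert 'pig': sets bits 7 8 -> bits=111110011111
Not inserted: (none) — query each against bits=111110011111:
False positives (alphabetical): none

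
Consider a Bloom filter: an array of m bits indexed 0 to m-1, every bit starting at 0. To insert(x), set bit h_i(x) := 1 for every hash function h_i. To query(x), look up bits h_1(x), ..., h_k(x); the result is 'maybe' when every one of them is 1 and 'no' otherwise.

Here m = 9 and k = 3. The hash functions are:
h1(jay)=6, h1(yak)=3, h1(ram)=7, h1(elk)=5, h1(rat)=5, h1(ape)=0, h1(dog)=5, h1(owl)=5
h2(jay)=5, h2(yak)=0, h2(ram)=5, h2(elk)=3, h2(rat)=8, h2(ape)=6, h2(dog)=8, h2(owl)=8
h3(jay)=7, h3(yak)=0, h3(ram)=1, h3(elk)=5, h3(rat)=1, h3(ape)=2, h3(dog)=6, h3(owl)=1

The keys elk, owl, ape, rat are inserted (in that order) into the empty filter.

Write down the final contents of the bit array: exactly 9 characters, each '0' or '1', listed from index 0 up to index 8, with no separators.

Start: bits=000000000
After insert 'elk': sets bits 3 5 -> bits=000101000
After insert 'owl': sets bits 1 5 8 -> bits=010101001
After insert 'ape': sets bits 0 2 6 -> bits=111101101
After insert 'rat': sets bits 1 5 8 -> bits=111101101

Answer: 111101101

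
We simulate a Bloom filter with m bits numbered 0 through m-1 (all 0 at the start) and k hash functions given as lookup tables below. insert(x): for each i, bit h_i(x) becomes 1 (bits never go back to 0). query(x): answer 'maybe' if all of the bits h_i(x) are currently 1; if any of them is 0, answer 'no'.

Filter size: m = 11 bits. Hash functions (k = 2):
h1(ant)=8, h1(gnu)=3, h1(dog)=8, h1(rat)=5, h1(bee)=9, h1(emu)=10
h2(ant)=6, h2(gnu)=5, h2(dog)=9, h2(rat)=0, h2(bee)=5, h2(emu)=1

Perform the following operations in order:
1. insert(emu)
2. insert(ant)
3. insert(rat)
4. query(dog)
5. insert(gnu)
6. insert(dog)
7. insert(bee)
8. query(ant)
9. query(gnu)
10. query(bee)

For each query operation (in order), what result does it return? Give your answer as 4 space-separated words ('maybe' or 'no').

Start: bits=00000000000
Op 1: insert emu -> sets bits 1 10 -> bits=01000000001
Op 2: insert ant -> sets bits 6 8 -> bits=01000010101
Op 3: insert rat -> sets bits 0 5 -> bits=11000110101
Op 4: query dog -> checks bit8=1, bit9=0 (has a 0) -> no
Op 5: insert gnu -> sets bits 3 5 -> bits=11010110101
Op 6: insert dog -> sets bits 8 9 -> bits=11010110111
Op 7: insert bee -> sets bits 5 9 -> bits=11010110111
Op 8: query ant -> checks bit6=1, bit8=1 (all 1) -> maybe
Op 9: query gnu -> checks bit3=1, bit5=1 (all 1) -> maybe
Op 10: query bee -> checks bit5=1, bit9=1 (all 1) -> maybe
Query results in order: no maybe maybe maybe

Answer: no maybe maybe maybe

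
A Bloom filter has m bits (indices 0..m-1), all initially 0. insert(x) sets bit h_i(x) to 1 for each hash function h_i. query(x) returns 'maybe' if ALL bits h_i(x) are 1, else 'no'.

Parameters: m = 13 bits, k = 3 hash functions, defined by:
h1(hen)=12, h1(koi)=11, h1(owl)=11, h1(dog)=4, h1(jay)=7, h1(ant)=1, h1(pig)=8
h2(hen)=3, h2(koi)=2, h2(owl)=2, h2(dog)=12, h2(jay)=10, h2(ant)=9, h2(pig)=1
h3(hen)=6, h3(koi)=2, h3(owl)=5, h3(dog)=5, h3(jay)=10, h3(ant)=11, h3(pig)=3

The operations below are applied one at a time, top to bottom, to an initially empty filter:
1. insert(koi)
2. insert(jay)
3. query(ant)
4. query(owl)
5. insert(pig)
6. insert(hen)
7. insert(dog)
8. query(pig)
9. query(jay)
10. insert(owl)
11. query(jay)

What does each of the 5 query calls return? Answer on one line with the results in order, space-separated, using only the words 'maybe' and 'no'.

Start: bits=0000000000000
Op 1: insert koi -> sets bits 2 11 -> bits=0010000000010
Op 2: insert jay -> sets bits 7 10 -> bits=0010000100110
Op 3: query ant -> checks bit1=0, bit9=0, bit11=1 (has a 0) -> no
Op 4: query owl -> checks bit2=1, bit5=0, bit11=1 (has a 0) -> no
Op 5: insert pig -> sets bits 1 3 8 -> bits=0111000110110
Op 6: insert hen -> sets bits 3 6 12 -> bits=0111001110111
Op 7: insert dog -> sets bits 4 5 12 -> bits=0111111110111
Op 8: query pig -> checks bit1=1, bit3=1, bit8=1 (all 1) -> maybe
Op 9: query jay -> checks bit7=1, bit10=1 (all 1) -> maybe
Op 10: insert owl -> sets bits 2 5 11 -> bits=0111111110111
Op 11: query jay -> checks bit7=1, bit10=1 (all 1) -> maybe
Query results in order: no no maybe maybe maybe

Answer: no no maybe maybe maybe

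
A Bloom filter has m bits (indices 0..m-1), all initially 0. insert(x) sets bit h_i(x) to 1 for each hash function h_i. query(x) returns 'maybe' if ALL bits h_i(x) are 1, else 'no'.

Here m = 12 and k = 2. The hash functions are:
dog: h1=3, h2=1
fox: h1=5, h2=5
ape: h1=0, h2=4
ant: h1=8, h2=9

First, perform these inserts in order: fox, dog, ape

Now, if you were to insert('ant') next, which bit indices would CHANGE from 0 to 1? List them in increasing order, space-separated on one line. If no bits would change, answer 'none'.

Start: bits=000000000000
After insert 'fox': sets bits 5 -> bits=000001000000
After insert 'dog': sets bits 1 3 -> bits=010101000000
After insert 'ape': sets bits 0 4 -> bits=110111000000
insert 'ant' would touch bits 8 9; currently bit8=0, bit9=0
Bits that are 0 among those (would change 0->1): 8 9

Answer: 8 9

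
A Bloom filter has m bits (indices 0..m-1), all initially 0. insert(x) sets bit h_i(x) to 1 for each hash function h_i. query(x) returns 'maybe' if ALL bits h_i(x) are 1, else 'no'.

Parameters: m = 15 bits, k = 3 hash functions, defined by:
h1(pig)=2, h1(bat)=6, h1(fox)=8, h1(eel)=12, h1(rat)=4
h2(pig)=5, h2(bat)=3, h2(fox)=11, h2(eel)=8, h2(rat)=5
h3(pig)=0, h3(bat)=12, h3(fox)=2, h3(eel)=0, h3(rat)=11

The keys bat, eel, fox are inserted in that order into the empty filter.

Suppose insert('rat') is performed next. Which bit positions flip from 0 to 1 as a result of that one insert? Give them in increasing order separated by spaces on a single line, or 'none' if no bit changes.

Start: bits=000000000000000
After insert 'bat': sets bits 3 6 12 -> bits=000100100000100
After insert 'eel': sets bits 0 8 12 -> bits=100100101000100
After insert 'fox': sets bits 2 8 11 -> bits=101100101001100
insert 'rat' would touch bits 4 5 11; currently bit4=0, bit5=0, bit11=1
Bits that are 0 among those (would change 0->1): 4 5

Answer: 4 5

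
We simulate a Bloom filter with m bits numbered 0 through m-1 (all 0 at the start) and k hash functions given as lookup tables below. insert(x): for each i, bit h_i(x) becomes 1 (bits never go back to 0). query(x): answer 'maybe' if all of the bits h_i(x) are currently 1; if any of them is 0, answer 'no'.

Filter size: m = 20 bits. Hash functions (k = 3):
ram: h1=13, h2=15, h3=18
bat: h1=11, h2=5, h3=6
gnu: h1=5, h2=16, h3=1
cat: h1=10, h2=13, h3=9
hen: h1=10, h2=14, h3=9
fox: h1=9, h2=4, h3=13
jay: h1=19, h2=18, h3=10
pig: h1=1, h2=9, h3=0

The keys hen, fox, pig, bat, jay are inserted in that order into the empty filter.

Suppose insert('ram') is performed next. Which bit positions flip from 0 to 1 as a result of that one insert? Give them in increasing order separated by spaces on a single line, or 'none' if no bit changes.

Start: bits=00000000000000000000
After insert 'hen': sets bits 9 10 14 -> bits=00000000011000100000
After insert 'fox': sets bits 4 9 13 -> bits=00001000011001100000
After insert 'pig': sets bits 0 1 9 -> bits=11001000011001100000
After insert 'bat': sets bits 5 6 11 -> bits=11001110011101100000
After insert 'jay': sets bits 10 18 19 -> bits=11001110011101100011
insert 'ram' would touch bits 13 15 18; currently bit13=1, bit15=0, bit18=1
Bits that are 0 among those (would change 0->1): 15

Answer: 15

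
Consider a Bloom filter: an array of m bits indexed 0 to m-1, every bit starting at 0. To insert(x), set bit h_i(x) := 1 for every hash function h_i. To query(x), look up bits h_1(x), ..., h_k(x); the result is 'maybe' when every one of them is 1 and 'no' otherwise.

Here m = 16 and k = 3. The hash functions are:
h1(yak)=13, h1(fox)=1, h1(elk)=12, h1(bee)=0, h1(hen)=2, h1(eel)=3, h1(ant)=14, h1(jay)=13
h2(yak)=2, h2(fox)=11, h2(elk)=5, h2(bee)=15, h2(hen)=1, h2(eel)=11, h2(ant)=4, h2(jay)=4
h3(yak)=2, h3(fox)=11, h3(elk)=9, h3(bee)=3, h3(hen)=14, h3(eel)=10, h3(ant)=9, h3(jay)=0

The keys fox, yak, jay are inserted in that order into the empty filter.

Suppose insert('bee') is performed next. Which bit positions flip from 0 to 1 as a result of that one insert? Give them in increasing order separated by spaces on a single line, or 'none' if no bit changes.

Answer: 3 15

Derivation:
Start: bits=0000000000000000
After insert 'fox': sets bits 1 11 -> bits=0100000000010000
After insert 'yak': sets bits 2 13 -> bits=0110000000010100
After insert 'jay': sets bits 0 4 13 -> bits=1110100000010100
insert 'bee' would touch bits 0 3 15; currently bit0=1, bit3=0, bit15=0
Bits that are 0 among those (would change 0->1): 3 15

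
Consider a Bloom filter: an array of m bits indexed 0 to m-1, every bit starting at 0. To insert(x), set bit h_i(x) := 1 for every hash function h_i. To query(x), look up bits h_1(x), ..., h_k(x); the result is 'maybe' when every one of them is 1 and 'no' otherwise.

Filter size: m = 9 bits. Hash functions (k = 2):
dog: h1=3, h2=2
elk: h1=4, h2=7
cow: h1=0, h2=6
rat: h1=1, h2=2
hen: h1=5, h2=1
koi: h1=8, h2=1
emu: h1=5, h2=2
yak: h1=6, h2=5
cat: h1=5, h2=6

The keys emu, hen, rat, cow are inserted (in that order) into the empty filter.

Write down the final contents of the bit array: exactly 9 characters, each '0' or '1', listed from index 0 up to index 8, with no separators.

Answer: 111001100

Derivation:
Start: bits=000000000
After insert 'emu': sets bits 2 5 -> bits=001001000
After insert 'hen': sets bits 1 5 -> bits=011001000
After insert 'rat': sets bits 1 2 -> bits=011001000
After insert 'cow': sets bits 0 6 -> bits=111001100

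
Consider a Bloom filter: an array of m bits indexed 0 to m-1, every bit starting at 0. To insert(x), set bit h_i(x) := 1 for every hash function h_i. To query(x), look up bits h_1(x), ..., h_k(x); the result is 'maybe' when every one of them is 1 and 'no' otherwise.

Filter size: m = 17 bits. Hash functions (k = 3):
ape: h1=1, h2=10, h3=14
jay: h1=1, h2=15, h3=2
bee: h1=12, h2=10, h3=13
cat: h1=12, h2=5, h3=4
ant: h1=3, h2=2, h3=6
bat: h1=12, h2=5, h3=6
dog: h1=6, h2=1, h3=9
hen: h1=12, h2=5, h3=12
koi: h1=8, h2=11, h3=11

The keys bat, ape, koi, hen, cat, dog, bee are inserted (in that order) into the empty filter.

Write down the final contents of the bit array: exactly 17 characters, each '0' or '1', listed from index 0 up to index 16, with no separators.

Start: bits=00000000000000000
After insert 'bat': sets bits 5 6 12 -> bits=00000110000010000
After insert 'ape': sets bits 1 10 14 -> bits=01000110001010100
After insert 'koi': sets bits 8 11 -> bits=01000110101110100
After insert 'hen': sets bits 5 12 -> bits=01000110101110100
After insert 'cat': sets bits 4 5 12 -> bits=01001110101110100
After insert 'dog': sets bits 1 6 9 -> bits=01001110111110100
After insert 'bee': sets bits 10 12 13 -> bits=01001110111111100

Answer: 01001110111111100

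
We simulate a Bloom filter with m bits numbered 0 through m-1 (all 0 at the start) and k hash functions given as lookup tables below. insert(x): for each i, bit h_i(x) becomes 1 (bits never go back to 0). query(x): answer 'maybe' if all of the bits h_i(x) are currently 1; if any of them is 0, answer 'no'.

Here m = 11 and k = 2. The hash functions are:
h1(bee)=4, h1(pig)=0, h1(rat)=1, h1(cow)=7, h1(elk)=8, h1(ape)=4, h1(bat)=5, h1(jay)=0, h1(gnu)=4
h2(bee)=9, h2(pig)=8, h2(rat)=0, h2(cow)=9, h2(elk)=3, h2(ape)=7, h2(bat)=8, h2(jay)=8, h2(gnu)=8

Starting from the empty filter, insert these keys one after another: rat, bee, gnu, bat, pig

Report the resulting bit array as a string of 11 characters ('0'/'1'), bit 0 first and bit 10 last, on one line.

Start: bits=00000000000
After insert 'rat': sets bits 0 1 -> bits=11000000000
After insert 'bee': sets bits 4 9 -> bits=11001000010
After insert 'gnu': sets bits 4 8 -> bits=11001000110
After insert 'bat': sets bits 5 8 -> bits=11001100110
After insert 'pig': sets bits 0 8 -> bits=11001100110

Answer: 11001100110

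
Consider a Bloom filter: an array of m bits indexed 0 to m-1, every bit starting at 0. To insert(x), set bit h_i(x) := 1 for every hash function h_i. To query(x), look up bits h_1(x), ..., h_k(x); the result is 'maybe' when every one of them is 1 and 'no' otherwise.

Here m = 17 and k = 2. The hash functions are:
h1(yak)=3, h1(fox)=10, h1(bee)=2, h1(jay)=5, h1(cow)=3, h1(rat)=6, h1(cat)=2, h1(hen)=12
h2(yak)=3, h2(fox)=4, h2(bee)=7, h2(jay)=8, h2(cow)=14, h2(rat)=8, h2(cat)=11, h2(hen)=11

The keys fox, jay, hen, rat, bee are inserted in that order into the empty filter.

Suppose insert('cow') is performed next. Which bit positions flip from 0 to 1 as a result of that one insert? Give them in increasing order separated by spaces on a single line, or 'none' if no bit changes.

Start: bits=00000000000000000
After insert 'fox': sets bits 4 10 -> bits=00001000001000000
After insert 'jay': sets bits 5 8 -> bits=00001100101000000
After insert 'hen': sets bits 11 12 -> bits=00001100101110000
After insert 'rat': sets bits 6 8 -> bits=00001110101110000
After insert 'bee': sets bits 2 7 -> bits=00101111101110000
insert 'cow' would touch bits 3 14; currently bit3=0, bit14=0
Bits that are 0 among those (would change 0->1): 3 14

Answer: 3 14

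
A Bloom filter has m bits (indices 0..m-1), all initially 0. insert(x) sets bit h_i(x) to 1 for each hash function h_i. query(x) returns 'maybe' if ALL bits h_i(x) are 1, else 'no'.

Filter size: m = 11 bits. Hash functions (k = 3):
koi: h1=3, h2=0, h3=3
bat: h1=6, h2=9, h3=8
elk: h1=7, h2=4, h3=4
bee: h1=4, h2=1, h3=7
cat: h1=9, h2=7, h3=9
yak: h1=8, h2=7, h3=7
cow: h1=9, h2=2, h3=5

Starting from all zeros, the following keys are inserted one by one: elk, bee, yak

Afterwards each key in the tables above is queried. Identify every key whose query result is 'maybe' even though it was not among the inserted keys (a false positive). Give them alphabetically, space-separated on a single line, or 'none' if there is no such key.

Start: bits=00000000000
After insert 'elk': sets bits 4 7 -> bits=00001001000
After insert 'bee': sets bits 1 4 7 -> bits=01001001000
After insert 'yak': sets bits 7 8 -> bits=01001001100
Not inserted: bat cat cow koi — query each against bits=01001001100:
query bat: checks bit6=0, bit8=1, bit9=0 (has a 0) -> no => not a false positive
query cat: checks bit7=1, bit9=0 (has a 0) -> no => not a false positive
query cow: checks bit2=0, bit5=0, bit9=0 (has a 0) -> no => not a false positive
query koi: checks bit0=0, bit3=0 (has a 0) -> no => not a false positive
False positives (alphabetical): none

Answer: none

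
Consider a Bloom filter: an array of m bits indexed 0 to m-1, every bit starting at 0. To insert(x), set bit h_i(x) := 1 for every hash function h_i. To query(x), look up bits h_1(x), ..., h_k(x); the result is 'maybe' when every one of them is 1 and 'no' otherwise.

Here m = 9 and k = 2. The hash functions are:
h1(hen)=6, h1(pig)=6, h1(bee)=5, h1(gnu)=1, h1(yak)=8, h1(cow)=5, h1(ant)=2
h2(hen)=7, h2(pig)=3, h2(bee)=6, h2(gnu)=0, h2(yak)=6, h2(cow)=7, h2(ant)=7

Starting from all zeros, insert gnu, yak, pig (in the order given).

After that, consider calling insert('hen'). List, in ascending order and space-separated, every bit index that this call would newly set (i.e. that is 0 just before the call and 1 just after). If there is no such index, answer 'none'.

Answer: 7

Derivation:
Start: bits=000000000
After insert 'gnu': sets bits 0 1 -> bits=110000000
After insert 'yak': sets bits 6 8 -> bits=110000101
After insert 'pig': sets bits 3 6 -> bits=110100101
insert 'hen' would touch bits 6 7; currently bit6=1, bit7=0
Bits that are 0 among those (would change 0->1): 7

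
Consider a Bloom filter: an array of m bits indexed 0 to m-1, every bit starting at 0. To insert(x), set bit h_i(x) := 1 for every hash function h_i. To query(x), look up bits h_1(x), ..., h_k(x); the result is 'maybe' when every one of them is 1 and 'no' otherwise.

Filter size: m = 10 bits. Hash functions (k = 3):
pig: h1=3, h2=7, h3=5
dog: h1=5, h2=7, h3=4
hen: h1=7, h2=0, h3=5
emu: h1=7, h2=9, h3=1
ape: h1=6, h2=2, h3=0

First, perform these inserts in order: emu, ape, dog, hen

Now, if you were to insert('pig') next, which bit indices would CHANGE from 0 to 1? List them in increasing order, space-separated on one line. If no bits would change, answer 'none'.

Answer: 3

Derivation:
Start: bits=0000000000
After insert 'emu': sets bits 1 7 9 -> bits=0100000101
After insert 'ape': sets bits 0 2 6 -> bits=1110001101
After insert 'dog': sets bits 4 5 7 -> bits=1110111101
After insert 'hen': sets bits 0 5 7 -> bits=1110111101
insert 'pig' would touch bits 3 5 7; currently bit3=0, bit5=1, bit7=1
Bits that are 0 among those (would change 0->1): 3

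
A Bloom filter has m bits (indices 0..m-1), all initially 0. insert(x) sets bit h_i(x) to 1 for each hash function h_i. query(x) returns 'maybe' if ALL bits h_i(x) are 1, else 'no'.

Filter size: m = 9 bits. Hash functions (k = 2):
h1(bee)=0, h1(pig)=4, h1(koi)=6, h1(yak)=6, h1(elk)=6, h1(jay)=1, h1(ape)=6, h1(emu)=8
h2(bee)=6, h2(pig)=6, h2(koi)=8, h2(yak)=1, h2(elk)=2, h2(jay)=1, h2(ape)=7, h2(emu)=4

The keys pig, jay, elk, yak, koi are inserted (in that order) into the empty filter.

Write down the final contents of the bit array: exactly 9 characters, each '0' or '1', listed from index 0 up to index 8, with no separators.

Answer: 011010101

Derivation:
Start: bits=000000000
After insert 'pig': sets bits 4 6 -> bits=000010100
After insert 'jay': sets bits 1 -> bits=010010100
After insert 'elk': sets bits 2 6 -> bits=011010100
After insert 'yak': sets bits 1 6 -> bits=011010100
After insert 'koi': sets bits 6 8 -> bits=011010101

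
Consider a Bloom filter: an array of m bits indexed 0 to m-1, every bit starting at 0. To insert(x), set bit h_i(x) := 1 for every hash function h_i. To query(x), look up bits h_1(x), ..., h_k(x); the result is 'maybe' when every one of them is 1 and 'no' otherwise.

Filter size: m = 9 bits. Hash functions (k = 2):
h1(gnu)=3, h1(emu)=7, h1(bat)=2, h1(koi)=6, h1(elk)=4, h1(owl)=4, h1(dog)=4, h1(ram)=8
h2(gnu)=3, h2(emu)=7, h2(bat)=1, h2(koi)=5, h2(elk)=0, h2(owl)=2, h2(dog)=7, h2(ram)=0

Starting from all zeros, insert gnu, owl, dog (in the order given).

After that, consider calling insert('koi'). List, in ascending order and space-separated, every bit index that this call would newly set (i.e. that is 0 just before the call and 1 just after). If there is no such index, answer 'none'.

Answer: 5 6

Derivation:
Start: bits=000000000
After insert 'gnu': sets bits 3 -> bits=000100000
After insert 'owl': sets bits 2 4 -> bits=001110000
After insert 'dog': sets bits 4 7 -> bits=001110010
insert 'koi' would touch bits 5 6; currently bit5=0, bit6=0
Bits that are 0 among those (would change 0->1): 5 6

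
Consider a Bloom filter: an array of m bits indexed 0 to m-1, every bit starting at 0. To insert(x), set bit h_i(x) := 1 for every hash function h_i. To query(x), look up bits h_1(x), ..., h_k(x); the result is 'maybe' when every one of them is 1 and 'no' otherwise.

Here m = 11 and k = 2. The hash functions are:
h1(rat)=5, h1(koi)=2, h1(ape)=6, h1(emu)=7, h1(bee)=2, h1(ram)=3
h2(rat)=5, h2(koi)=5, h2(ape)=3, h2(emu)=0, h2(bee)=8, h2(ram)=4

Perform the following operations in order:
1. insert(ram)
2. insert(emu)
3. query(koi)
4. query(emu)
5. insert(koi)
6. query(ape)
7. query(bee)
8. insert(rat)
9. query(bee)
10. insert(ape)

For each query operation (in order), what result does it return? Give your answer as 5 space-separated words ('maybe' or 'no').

Answer: no maybe no no no

Derivation:
Start: bits=00000000000
Op 1: insert ram -> sets bits 3 4 -> bits=00011000000
Op 2: insert emu -> sets bits 0 7 -> bits=10011001000
Op 3: query koi -> checks bit2=0, bit5=0 (has a 0) -> no
Op 4: query emu -> checks bit0=1, bit7=1 (all 1) -> maybe
Op 5: insert koi -> sets bits 2 5 -> bits=10111101000
Op 6: query ape -> checks bit3=1, bit6=0 (has a 0) -> no
Op 7: query bee -> checks bit2=1, bit8=0 (has a 0) -> no
Op 8: insert rat -> sets bits 5 -> bits=10111101000
Op 9: query bee -> checks bit2=1, bit8=0 (has a 0) -> no
Op 10: insert ape -> sets bits 3 6 -> bits=10111111000
Query results in order: no maybe no no no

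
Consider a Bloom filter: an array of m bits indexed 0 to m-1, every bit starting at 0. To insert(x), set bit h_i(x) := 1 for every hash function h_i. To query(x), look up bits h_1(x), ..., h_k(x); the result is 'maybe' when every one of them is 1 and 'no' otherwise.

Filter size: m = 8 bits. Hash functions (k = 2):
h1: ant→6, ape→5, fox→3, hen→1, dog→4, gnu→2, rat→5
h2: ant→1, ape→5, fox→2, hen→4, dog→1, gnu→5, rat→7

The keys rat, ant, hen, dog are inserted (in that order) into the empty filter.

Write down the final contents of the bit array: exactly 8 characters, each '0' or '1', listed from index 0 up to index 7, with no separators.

Answer: 01001111

Derivation:
Start: bits=00000000
After insert 'rat': sets bits 5 7 -> bits=00000101
After insert 'ant': sets bits 1 6 -> bits=01000111
After insert 'hen': sets bits 1 4 -> bits=01001111
After insert 'dog': sets bits 1 4 -> bits=01001111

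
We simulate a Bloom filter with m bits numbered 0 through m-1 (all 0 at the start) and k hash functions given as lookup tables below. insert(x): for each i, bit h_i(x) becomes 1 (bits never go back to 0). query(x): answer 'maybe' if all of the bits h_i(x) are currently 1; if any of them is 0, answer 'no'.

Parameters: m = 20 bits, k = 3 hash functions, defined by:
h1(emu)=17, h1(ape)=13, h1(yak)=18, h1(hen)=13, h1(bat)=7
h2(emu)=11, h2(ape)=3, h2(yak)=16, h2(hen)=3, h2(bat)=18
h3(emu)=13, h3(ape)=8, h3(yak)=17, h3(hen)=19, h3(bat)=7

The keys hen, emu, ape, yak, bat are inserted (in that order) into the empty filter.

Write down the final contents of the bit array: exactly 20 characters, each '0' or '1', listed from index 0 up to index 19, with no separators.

Answer: 00010001100101001111

Derivation:
Start: bits=00000000000000000000
After insert 'hen': sets bits 3 13 19 -> bits=00010000000001000001
After insert 'emu': sets bits 11 13 17 -> bits=00010000000101000101
After insert 'ape': sets bits 3 8 13 -> bits=00010000100101000101
After insert 'yak': sets bits 16 17 18 -> bits=00010000100101001111
After insert 'bat': sets bits 7 18 -> bits=00010001100101001111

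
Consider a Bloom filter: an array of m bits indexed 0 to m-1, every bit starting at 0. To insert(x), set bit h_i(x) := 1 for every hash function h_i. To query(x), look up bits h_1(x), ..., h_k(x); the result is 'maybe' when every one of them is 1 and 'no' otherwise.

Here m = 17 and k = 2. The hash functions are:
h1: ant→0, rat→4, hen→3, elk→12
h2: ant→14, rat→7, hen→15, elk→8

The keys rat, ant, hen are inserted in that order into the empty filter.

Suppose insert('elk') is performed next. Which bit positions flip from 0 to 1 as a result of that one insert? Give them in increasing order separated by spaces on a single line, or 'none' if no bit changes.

Start: bits=00000000000000000
After insert 'rat': sets bits 4 7 -> bits=00001001000000000
After insert 'ant': sets bits 0 14 -> bits=10001001000000100
After insert 'hen': sets bits 3 15 -> bits=10011001000000110
insert 'elk' would touch bits 8 12; currently bit8=0, bit12=0
Bits that are 0 among those (would change 0->1): 8 12

Answer: 8 12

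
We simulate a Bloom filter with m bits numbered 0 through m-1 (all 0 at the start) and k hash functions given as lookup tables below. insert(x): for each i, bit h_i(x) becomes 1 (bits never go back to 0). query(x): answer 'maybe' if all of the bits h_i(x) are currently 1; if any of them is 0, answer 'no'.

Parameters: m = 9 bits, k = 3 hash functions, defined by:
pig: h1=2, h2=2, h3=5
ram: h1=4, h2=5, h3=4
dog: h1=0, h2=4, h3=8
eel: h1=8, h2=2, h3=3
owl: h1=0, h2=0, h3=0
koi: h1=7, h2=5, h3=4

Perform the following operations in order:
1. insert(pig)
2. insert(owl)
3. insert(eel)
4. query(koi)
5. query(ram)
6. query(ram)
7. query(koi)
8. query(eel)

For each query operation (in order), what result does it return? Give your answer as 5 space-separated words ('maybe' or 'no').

Answer: no no no no maybe

Derivation:
Start: bits=000000000
Op 1: insert pig -> sets bits 2 5 -> bits=001001000
Op 2: insert owl -> sets bits 0 -> bits=101001000
Op 3: insert eel -> sets bits 2 3 8 -> bits=101101001
Op 4: query koi -> checks bit4=0, bit5=1, bit7=0 (has a 0) -> no
Op 5: query ram -> checks bit4=0, bit5=1 (has a 0) -> no
Op 6: query ram -> checks bit4=0, bit5=1 (has a 0) -> no
Op 7: query koi -> checks bit4=0, bit5=1, bit7=0 (has a 0) -> no
Op 8: query eel -> checks bit2=1, bit3=1, bit8=1 (all 1) -> maybe
Query results in order: no no no no maybe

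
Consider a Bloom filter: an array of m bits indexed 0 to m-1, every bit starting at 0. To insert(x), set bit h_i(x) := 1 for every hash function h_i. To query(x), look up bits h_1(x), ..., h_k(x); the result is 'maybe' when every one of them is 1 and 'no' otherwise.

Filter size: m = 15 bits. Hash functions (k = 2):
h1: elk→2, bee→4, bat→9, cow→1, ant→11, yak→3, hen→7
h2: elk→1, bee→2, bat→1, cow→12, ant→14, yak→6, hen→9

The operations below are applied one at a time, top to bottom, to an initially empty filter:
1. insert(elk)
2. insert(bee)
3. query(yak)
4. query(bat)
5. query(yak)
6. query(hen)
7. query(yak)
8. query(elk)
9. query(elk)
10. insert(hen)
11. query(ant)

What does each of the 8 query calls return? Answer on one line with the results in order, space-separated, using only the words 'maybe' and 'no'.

Start: bits=000000000000000
Op 1: insert elk -> sets bits 1 2 -> bits=011000000000000
Op 2: insert bee -> sets bits 2 4 -> bits=011010000000000
Op 3: query yak -> checks bit3=0, bit6=0 (has a 0) -> no
Op 4: query bat -> checks bit1=1, bit9=0 (has a 0) -> no
Op 5: query yak -> checks bit3=0, bit6=0 (has a 0) -> no
Op 6: query hen -> checks bit7=0, bit9=0 (has a 0) -> no
Op 7: query yak -> checks bit3=0, bit6=0 (has a 0) -> no
Op 8: query elk -> checks bit1=1, bit2=1 (all 1) -> maybe
Op 9: query elk -> checks bit1=1, bit2=1 (all 1) -> maybe
Op 10: insert hen -> sets bits 7 9 -> bits=011010010100000
Op 11: query ant -> checks bit11=0, bit14=0 (has a 0) -> no
Query results in order: no no no no no maybe maybe no

Answer: no no no no no maybe maybe no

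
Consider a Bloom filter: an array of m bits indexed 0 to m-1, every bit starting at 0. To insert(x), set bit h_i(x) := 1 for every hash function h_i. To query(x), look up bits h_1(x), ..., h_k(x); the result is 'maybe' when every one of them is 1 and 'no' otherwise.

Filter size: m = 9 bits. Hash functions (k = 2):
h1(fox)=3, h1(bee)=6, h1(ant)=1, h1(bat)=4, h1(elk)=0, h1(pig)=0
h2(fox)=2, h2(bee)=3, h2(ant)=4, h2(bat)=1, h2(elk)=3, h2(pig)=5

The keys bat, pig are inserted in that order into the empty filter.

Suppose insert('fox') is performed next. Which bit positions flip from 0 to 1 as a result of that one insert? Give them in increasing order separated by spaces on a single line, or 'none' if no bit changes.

Start: bits=000000000
After insert 'bat': sets bits 1 4 -> bits=010010000
After insert 'pig': sets bits 0 5 -> bits=110011000
insert 'fox' would touch bits 2 3; currently bit2=0, bit3=0
Bits that are 0 among those (would change 0->1): 2 3

Answer: 2 3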